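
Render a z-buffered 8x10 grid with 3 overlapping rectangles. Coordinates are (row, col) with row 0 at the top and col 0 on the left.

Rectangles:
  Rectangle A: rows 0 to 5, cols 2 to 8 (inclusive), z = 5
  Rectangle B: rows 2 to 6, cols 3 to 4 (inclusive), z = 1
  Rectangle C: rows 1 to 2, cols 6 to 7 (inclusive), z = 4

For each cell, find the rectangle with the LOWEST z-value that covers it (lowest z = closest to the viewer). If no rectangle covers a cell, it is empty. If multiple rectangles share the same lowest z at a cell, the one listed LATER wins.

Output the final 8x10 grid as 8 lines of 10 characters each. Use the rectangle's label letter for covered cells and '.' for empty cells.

..AAAAAAA.
..AAAACCA.
..ABBACCA.
..ABBAAAA.
..ABBAAAA.
..ABBAAAA.
...BB.....
..........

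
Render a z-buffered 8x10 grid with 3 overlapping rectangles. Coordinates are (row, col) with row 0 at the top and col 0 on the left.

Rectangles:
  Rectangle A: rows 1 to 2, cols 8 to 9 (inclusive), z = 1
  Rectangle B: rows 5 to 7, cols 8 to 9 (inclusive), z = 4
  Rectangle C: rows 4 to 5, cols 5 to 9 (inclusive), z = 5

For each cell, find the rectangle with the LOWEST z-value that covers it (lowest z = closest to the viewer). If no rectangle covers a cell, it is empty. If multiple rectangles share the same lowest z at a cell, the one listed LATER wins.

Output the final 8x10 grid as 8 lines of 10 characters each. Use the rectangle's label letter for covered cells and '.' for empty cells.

..........
........AA
........AA
..........
.....CCCCC
.....CCCBB
........BB
........BB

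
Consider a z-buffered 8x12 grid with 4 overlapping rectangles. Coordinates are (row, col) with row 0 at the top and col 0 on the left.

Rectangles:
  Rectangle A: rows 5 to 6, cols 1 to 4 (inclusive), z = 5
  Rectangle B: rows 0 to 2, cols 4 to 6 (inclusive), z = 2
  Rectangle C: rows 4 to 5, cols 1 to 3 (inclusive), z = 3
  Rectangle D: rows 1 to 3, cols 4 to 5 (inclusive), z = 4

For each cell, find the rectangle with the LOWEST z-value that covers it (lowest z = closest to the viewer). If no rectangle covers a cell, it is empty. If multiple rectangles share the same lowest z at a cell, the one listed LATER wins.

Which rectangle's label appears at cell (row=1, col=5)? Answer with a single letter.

Answer: B

Derivation:
Check cell (1,5):
  A: rows 5-6 cols 1-4 -> outside (row miss)
  B: rows 0-2 cols 4-6 z=2 -> covers; best now B (z=2)
  C: rows 4-5 cols 1-3 -> outside (row miss)
  D: rows 1-3 cols 4-5 z=4 -> covers; best now B (z=2)
Winner: B at z=2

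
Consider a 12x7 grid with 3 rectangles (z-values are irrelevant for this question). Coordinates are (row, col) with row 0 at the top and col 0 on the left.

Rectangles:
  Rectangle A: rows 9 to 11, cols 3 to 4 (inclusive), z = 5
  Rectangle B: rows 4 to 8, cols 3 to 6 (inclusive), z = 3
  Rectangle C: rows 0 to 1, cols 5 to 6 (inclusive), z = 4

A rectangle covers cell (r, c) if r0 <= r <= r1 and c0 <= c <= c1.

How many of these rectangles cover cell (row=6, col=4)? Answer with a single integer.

Check cell (6,4):
  A: rows 9-11 cols 3-4 -> outside (row miss)
  B: rows 4-8 cols 3-6 -> covers
  C: rows 0-1 cols 5-6 -> outside (row miss)
Count covering = 1

Answer: 1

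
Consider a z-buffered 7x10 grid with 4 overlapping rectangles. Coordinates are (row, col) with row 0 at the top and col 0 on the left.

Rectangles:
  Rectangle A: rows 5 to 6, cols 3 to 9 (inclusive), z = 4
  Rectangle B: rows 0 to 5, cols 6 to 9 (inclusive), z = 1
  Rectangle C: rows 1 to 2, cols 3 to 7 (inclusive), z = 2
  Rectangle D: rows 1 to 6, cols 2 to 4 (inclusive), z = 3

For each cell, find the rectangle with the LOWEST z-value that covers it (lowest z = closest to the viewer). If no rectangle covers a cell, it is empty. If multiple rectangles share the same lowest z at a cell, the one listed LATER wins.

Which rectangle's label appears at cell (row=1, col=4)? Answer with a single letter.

Answer: C

Derivation:
Check cell (1,4):
  A: rows 5-6 cols 3-9 -> outside (row miss)
  B: rows 0-5 cols 6-9 -> outside (col miss)
  C: rows 1-2 cols 3-7 z=2 -> covers; best now C (z=2)
  D: rows 1-6 cols 2-4 z=3 -> covers; best now C (z=2)
Winner: C at z=2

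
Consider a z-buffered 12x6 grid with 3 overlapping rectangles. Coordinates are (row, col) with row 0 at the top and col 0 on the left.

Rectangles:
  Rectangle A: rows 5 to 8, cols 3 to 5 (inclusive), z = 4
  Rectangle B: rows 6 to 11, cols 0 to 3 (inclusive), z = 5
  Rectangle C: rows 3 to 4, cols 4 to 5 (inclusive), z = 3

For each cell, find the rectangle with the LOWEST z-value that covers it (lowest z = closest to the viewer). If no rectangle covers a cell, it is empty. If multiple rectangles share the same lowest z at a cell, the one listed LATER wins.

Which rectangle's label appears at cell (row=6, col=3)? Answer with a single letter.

Check cell (6,3):
  A: rows 5-8 cols 3-5 z=4 -> covers; best now A (z=4)
  B: rows 6-11 cols 0-3 z=5 -> covers; best now A (z=4)
  C: rows 3-4 cols 4-5 -> outside (row miss)
Winner: A at z=4

Answer: A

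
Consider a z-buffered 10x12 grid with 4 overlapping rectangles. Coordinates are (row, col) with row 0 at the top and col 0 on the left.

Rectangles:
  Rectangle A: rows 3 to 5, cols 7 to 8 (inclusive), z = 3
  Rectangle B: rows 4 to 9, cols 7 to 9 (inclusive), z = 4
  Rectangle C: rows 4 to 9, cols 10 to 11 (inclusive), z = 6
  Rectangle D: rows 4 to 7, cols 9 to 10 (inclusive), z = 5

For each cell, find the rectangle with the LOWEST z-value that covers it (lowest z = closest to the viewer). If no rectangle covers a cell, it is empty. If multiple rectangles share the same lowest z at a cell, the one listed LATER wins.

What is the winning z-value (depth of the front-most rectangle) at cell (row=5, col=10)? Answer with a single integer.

Check cell (5,10):
  A: rows 3-5 cols 7-8 -> outside (col miss)
  B: rows 4-9 cols 7-9 -> outside (col miss)
  C: rows 4-9 cols 10-11 z=6 -> covers; best now C (z=6)
  D: rows 4-7 cols 9-10 z=5 -> covers; best now D (z=5)
Winner: D at z=5

Answer: 5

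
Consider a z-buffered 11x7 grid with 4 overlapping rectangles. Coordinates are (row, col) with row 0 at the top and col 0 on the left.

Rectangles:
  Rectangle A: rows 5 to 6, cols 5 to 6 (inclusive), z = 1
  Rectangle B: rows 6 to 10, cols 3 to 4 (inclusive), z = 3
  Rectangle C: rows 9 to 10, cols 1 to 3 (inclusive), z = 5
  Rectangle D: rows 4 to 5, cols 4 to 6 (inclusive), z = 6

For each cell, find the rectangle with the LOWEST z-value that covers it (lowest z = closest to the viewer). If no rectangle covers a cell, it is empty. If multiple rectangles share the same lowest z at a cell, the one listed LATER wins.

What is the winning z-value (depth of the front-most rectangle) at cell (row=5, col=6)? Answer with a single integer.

Check cell (5,6):
  A: rows 5-6 cols 5-6 z=1 -> covers; best now A (z=1)
  B: rows 6-10 cols 3-4 -> outside (row miss)
  C: rows 9-10 cols 1-3 -> outside (row miss)
  D: rows 4-5 cols 4-6 z=6 -> covers; best now A (z=1)
Winner: A at z=1

Answer: 1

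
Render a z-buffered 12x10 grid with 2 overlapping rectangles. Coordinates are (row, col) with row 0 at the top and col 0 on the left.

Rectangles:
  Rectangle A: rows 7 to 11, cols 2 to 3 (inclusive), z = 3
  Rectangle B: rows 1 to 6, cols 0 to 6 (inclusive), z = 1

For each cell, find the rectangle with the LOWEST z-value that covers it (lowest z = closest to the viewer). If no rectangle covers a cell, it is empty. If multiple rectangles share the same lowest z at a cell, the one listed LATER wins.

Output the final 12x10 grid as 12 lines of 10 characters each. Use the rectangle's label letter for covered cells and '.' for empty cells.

..........
BBBBBBB...
BBBBBBB...
BBBBBBB...
BBBBBBB...
BBBBBBB...
BBBBBBB...
..AA......
..AA......
..AA......
..AA......
..AA......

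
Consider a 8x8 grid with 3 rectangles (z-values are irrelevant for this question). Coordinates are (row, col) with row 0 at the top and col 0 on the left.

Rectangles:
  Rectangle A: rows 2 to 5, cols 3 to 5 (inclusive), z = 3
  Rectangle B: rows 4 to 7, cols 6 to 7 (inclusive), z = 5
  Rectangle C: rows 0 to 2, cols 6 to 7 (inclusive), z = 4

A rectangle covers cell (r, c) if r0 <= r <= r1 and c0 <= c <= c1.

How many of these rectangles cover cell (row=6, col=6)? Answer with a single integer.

Check cell (6,6):
  A: rows 2-5 cols 3-5 -> outside (row miss)
  B: rows 4-7 cols 6-7 -> covers
  C: rows 0-2 cols 6-7 -> outside (row miss)
Count covering = 1

Answer: 1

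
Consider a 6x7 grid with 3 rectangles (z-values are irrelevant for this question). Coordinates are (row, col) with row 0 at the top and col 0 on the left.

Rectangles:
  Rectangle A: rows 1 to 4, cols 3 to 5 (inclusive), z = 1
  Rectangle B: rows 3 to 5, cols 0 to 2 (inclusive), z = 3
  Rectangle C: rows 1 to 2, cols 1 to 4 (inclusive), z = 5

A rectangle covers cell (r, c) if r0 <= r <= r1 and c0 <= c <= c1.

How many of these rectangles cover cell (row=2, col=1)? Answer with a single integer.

Check cell (2,1):
  A: rows 1-4 cols 3-5 -> outside (col miss)
  B: rows 3-5 cols 0-2 -> outside (row miss)
  C: rows 1-2 cols 1-4 -> covers
Count covering = 1

Answer: 1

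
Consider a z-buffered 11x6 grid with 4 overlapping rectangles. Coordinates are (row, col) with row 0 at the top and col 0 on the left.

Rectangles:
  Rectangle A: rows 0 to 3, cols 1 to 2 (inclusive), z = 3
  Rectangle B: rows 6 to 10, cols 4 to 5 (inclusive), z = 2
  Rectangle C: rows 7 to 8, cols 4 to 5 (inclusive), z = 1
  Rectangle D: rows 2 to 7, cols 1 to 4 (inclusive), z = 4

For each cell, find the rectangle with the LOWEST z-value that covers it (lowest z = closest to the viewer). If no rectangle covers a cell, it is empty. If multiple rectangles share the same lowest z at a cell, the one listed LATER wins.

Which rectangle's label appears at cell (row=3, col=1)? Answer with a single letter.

Check cell (3,1):
  A: rows 0-3 cols 1-2 z=3 -> covers; best now A (z=3)
  B: rows 6-10 cols 4-5 -> outside (row miss)
  C: rows 7-8 cols 4-5 -> outside (row miss)
  D: rows 2-7 cols 1-4 z=4 -> covers; best now A (z=3)
Winner: A at z=3

Answer: A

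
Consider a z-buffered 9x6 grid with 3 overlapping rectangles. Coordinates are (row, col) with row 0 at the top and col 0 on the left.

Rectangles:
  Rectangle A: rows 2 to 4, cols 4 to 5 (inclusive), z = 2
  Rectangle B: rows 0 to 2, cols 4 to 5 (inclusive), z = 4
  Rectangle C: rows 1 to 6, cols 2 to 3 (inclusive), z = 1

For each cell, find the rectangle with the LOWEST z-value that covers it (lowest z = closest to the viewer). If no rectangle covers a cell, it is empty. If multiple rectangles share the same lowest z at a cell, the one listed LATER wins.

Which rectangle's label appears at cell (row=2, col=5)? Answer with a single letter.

Check cell (2,5):
  A: rows 2-4 cols 4-5 z=2 -> covers; best now A (z=2)
  B: rows 0-2 cols 4-5 z=4 -> covers; best now A (z=2)
  C: rows 1-6 cols 2-3 -> outside (col miss)
Winner: A at z=2

Answer: A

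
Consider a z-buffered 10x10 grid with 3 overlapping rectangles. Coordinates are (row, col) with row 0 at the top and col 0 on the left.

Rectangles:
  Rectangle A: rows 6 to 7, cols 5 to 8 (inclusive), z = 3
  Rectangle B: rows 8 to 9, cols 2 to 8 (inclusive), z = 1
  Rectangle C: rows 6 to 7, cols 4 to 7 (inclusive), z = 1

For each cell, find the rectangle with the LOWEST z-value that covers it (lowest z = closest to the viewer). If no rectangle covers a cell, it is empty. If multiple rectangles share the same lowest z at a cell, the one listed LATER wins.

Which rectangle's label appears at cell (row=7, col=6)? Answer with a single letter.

Check cell (7,6):
  A: rows 6-7 cols 5-8 z=3 -> covers; best now A (z=3)
  B: rows 8-9 cols 2-8 -> outside (row miss)
  C: rows 6-7 cols 4-7 z=1 -> covers; best now C (z=1)
Winner: C at z=1

Answer: C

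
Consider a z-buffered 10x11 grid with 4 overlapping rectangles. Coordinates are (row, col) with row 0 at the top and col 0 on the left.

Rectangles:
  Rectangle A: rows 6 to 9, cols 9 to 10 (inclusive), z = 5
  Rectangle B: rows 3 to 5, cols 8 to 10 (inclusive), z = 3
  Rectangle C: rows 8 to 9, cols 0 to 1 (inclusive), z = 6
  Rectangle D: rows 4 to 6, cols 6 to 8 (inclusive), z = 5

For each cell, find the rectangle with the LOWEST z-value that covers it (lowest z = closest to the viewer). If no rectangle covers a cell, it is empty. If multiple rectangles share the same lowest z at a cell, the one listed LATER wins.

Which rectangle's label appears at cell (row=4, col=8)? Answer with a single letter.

Check cell (4,8):
  A: rows 6-9 cols 9-10 -> outside (row miss)
  B: rows 3-5 cols 8-10 z=3 -> covers; best now B (z=3)
  C: rows 8-9 cols 0-1 -> outside (row miss)
  D: rows 4-6 cols 6-8 z=5 -> covers; best now B (z=3)
Winner: B at z=3

Answer: B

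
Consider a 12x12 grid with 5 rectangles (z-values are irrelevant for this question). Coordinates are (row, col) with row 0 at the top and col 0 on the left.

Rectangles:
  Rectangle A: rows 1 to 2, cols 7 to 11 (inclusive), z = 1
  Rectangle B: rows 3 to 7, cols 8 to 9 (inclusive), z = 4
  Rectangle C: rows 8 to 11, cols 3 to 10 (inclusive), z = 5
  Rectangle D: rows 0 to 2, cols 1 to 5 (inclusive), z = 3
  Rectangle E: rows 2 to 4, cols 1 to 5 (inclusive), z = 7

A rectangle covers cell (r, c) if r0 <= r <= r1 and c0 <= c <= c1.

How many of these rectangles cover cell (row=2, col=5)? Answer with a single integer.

Check cell (2,5):
  A: rows 1-2 cols 7-11 -> outside (col miss)
  B: rows 3-7 cols 8-9 -> outside (row miss)
  C: rows 8-11 cols 3-10 -> outside (row miss)
  D: rows 0-2 cols 1-5 -> covers
  E: rows 2-4 cols 1-5 -> covers
Count covering = 2

Answer: 2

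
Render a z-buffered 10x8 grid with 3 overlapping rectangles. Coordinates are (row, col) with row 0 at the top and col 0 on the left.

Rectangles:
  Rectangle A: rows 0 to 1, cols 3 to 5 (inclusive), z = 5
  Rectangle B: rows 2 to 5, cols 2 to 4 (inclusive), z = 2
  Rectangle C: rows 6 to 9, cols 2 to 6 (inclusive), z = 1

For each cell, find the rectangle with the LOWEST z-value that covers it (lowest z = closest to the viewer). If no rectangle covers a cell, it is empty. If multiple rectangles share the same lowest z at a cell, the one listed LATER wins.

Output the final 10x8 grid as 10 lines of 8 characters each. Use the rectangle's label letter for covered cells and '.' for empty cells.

...AAA..
...AAA..
..BBB...
..BBB...
..BBB...
..BBB...
..CCCCC.
..CCCCC.
..CCCCC.
..CCCCC.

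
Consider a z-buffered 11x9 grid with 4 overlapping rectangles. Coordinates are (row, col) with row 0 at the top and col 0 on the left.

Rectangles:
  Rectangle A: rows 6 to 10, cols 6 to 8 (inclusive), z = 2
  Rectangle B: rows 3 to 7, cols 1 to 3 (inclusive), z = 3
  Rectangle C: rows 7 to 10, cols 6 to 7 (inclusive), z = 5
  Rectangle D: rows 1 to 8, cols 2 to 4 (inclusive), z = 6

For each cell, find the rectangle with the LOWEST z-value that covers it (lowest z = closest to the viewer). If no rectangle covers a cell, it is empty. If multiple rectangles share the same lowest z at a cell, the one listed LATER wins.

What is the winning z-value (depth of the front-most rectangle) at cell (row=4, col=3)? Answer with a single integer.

Check cell (4,3):
  A: rows 6-10 cols 6-8 -> outside (row miss)
  B: rows 3-7 cols 1-3 z=3 -> covers; best now B (z=3)
  C: rows 7-10 cols 6-7 -> outside (row miss)
  D: rows 1-8 cols 2-4 z=6 -> covers; best now B (z=3)
Winner: B at z=3

Answer: 3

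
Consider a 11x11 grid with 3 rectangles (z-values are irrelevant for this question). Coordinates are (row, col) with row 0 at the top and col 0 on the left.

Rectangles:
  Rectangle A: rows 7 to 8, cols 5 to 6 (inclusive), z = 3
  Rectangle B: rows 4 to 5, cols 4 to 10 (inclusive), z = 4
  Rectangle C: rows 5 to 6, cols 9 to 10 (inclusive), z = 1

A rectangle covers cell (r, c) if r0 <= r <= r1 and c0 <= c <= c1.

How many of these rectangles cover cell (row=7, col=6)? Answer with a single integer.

Answer: 1

Derivation:
Check cell (7,6):
  A: rows 7-8 cols 5-6 -> covers
  B: rows 4-5 cols 4-10 -> outside (row miss)
  C: rows 5-6 cols 9-10 -> outside (row miss)
Count covering = 1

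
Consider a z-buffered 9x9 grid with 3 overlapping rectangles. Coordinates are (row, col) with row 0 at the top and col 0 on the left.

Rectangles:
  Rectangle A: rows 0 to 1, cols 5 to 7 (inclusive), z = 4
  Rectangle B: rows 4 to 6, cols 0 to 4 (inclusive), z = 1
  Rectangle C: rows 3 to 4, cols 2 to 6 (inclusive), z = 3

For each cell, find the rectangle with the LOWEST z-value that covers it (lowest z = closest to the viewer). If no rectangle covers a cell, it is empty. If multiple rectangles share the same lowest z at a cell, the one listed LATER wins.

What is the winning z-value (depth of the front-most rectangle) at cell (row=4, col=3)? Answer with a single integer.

Answer: 1

Derivation:
Check cell (4,3):
  A: rows 0-1 cols 5-7 -> outside (row miss)
  B: rows 4-6 cols 0-4 z=1 -> covers; best now B (z=1)
  C: rows 3-4 cols 2-6 z=3 -> covers; best now B (z=1)
Winner: B at z=1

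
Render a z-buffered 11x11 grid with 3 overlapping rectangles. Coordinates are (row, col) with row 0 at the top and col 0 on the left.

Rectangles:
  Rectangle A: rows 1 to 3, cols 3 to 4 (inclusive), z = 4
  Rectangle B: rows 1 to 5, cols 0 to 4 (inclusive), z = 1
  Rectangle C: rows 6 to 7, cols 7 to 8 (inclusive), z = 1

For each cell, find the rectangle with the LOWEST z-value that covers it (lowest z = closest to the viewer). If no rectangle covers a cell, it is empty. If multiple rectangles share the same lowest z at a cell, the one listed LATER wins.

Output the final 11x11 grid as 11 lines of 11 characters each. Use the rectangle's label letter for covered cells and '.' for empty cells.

...........
BBBBB......
BBBBB......
BBBBB......
BBBBB......
BBBBB......
.......CC..
.......CC..
...........
...........
...........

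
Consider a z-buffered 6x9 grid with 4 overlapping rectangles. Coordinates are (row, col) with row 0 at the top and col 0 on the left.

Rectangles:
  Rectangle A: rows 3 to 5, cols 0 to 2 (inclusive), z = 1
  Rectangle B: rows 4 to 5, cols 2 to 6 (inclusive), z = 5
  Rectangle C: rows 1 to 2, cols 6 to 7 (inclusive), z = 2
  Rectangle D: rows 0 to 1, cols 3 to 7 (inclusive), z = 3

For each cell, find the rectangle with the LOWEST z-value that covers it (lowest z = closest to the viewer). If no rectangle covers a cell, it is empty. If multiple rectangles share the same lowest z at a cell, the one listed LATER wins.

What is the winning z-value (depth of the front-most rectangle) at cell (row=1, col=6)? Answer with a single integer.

Answer: 2

Derivation:
Check cell (1,6):
  A: rows 3-5 cols 0-2 -> outside (row miss)
  B: rows 4-5 cols 2-6 -> outside (row miss)
  C: rows 1-2 cols 6-7 z=2 -> covers; best now C (z=2)
  D: rows 0-1 cols 3-7 z=3 -> covers; best now C (z=2)
Winner: C at z=2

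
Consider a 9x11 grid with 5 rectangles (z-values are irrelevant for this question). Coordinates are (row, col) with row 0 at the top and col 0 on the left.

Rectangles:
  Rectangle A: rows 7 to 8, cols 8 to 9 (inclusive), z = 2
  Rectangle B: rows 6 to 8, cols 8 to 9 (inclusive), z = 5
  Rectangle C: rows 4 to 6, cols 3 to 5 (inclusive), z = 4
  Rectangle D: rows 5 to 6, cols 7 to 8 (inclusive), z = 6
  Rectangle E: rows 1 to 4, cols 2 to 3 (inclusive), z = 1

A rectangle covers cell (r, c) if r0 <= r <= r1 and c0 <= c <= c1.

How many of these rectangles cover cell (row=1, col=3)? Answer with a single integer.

Answer: 1

Derivation:
Check cell (1,3):
  A: rows 7-8 cols 8-9 -> outside (row miss)
  B: rows 6-8 cols 8-9 -> outside (row miss)
  C: rows 4-6 cols 3-5 -> outside (row miss)
  D: rows 5-6 cols 7-8 -> outside (row miss)
  E: rows 1-4 cols 2-3 -> covers
Count covering = 1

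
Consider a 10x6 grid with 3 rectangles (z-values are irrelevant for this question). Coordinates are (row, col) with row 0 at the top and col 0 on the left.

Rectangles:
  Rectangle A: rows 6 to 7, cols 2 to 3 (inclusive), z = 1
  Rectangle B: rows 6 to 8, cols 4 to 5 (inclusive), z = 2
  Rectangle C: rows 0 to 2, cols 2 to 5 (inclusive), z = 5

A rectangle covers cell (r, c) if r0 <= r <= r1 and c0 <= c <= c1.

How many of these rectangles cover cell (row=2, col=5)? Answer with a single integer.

Answer: 1

Derivation:
Check cell (2,5):
  A: rows 6-7 cols 2-3 -> outside (row miss)
  B: rows 6-8 cols 4-5 -> outside (row miss)
  C: rows 0-2 cols 2-5 -> covers
Count covering = 1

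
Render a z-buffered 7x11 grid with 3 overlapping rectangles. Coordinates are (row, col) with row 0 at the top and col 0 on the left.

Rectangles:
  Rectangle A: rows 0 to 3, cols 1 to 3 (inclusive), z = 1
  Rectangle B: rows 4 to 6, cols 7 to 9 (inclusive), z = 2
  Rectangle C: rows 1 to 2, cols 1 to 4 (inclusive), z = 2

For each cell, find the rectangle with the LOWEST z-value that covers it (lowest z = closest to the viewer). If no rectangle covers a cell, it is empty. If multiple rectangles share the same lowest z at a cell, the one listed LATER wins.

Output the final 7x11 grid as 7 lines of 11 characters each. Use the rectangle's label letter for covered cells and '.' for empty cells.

.AAA.......
.AAAC......
.AAAC......
.AAA.......
.......BBB.
.......BBB.
.......BBB.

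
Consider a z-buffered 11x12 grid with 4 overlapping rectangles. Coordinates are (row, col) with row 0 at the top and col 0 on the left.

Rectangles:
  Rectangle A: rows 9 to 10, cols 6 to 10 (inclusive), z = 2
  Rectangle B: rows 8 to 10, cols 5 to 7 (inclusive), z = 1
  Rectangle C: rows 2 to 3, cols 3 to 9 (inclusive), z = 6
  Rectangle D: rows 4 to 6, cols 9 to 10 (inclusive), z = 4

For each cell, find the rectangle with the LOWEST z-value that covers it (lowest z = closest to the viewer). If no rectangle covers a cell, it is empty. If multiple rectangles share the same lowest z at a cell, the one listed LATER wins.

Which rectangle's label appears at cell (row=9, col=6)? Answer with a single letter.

Check cell (9,6):
  A: rows 9-10 cols 6-10 z=2 -> covers; best now A (z=2)
  B: rows 8-10 cols 5-7 z=1 -> covers; best now B (z=1)
  C: rows 2-3 cols 3-9 -> outside (row miss)
  D: rows 4-6 cols 9-10 -> outside (row miss)
Winner: B at z=1

Answer: B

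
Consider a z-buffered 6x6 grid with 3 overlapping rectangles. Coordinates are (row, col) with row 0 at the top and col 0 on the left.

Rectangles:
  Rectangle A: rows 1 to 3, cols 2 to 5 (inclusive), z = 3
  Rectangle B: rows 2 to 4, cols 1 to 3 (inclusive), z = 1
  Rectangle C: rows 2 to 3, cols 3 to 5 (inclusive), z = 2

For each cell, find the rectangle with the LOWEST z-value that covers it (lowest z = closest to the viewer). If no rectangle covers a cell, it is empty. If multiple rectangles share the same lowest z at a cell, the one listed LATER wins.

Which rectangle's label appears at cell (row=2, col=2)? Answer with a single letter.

Answer: B

Derivation:
Check cell (2,2):
  A: rows 1-3 cols 2-5 z=3 -> covers; best now A (z=3)
  B: rows 2-4 cols 1-3 z=1 -> covers; best now B (z=1)
  C: rows 2-3 cols 3-5 -> outside (col miss)
Winner: B at z=1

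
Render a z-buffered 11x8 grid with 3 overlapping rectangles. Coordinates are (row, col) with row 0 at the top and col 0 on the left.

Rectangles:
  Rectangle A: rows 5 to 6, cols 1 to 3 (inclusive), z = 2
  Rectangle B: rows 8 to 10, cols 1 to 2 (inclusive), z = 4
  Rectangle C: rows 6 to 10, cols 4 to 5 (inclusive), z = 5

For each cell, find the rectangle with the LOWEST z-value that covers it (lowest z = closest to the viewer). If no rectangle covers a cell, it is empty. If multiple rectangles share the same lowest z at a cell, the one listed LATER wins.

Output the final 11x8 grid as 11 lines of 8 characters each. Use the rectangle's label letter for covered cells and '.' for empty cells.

........
........
........
........
........
.AAA....
.AAACC..
....CC..
.BB.CC..
.BB.CC..
.BB.CC..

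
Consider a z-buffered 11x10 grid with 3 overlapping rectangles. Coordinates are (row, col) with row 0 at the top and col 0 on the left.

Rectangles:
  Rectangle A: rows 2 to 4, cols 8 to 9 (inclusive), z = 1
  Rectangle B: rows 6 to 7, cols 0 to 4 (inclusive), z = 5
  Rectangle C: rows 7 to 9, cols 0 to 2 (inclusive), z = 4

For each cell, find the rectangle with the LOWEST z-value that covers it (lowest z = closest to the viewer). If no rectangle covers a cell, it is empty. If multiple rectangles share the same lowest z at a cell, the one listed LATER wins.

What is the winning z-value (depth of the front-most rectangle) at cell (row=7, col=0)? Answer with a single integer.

Check cell (7,0):
  A: rows 2-4 cols 8-9 -> outside (row miss)
  B: rows 6-7 cols 0-4 z=5 -> covers; best now B (z=5)
  C: rows 7-9 cols 0-2 z=4 -> covers; best now C (z=4)
Winner: C at z=4

Answer: 4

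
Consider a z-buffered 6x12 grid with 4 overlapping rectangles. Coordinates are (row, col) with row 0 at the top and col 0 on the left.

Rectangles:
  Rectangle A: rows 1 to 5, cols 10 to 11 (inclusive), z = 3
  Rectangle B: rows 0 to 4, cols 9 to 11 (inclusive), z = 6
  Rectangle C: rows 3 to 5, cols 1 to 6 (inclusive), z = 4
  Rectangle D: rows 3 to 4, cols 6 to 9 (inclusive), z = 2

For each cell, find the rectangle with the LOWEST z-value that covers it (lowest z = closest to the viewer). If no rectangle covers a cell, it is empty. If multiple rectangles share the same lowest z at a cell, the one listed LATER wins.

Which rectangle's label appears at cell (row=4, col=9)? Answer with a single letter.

Answer: D

Derivation:
Check cell (4,9):
  A: rows 1-5 cols 10-11 -> outside (col miss)
  B: rows 0-4 cols 9-11 z=6 -> covers; best now B (z=6)
  C: rows 3-5 cols 1-6 -> outside (col miss)
  D: rows 3-4 cols 6-9 z=2 -> covers; best now D (z=2)
Winner: D at z=2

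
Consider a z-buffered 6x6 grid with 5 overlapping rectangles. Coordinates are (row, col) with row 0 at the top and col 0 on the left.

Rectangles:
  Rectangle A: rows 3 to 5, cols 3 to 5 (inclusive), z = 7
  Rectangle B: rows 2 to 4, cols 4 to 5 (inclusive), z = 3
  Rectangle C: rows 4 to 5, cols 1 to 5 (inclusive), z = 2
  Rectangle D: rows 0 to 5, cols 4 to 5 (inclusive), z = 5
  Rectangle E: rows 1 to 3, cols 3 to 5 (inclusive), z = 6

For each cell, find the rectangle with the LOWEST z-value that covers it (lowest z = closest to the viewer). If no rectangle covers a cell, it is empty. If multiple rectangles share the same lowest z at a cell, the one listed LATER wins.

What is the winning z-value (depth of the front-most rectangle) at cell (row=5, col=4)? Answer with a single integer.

Answer: 2

Derivation:
Check cell (5,4):
  A: rows 3-5 cols 3-5 z=7 -> covers; best now A (z=7)
  B: rows 2-4 cols 4-5 -> outside (row miss)
  C: rows 4-5 cols 1-5 z=2 -> covers; best now C (z=2)
  D: rows 0-5 cols 4-5 z=5 -> covers; best now C (z=2)
  E: rows 1-3 cols 3-5 -> outside (row miss)
Winner: C at z=2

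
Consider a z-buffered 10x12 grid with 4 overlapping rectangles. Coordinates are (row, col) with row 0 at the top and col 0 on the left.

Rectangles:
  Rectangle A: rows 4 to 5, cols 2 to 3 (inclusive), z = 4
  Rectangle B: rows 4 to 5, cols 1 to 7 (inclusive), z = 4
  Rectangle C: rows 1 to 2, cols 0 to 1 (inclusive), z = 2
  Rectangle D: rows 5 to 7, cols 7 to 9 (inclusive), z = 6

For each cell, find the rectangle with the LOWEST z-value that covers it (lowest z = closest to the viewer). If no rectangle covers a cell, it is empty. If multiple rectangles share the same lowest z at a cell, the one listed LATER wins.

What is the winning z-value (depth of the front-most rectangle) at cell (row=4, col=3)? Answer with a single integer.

Check cell (4,3):
  A: rows 4-5 cols 2-3 z=4 -> covers; best now A (z=4)
  B: rows 4-5 cols 1-7 z=4 -> covers; best now B (z=4)
  C: rows 1-2 cols 0-1 -> outside (row miss)
  D: rows 5-7 cols 7-9 -> outside (row miss)
Winner: B at z=4

Answer: 4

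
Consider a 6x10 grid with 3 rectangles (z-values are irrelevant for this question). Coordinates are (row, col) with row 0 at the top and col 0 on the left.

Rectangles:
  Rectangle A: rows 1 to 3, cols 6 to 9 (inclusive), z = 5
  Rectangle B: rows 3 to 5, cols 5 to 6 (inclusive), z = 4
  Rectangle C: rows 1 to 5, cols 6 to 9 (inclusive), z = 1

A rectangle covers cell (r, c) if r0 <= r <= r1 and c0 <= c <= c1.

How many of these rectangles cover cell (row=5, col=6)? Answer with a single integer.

Check cell (5,6):
  A: rows 1-3 cols 6-9 -> outside (row miss)
  B: rows 3-5 cols 5-6 -> covers
  C: rows 1-5 cols 6-9 -> covers
Count covering = 2

Answer: 2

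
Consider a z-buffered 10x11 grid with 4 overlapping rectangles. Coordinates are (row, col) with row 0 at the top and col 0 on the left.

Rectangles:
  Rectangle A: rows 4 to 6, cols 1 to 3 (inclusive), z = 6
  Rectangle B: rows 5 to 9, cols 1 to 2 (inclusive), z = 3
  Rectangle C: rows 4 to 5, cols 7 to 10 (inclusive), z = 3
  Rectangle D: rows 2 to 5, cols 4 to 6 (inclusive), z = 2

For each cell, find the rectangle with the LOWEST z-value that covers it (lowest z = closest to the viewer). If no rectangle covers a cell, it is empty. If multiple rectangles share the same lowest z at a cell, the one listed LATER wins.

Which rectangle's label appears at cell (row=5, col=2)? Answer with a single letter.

Answer: B

Derivation:
Check cell (5,2):
  A: rows 4-6 cols 1-3 z=6 -> covers; best now A (z=6)
  B: rows 5-9 cols 1-2 z=3 -> covers; best now B (z=3)
  C: rows 4-5 cols 7-10 -> outside (col miss)
  D: rows 2-5 cols 4-6 -> outside (col miss)
Winner: B at z=3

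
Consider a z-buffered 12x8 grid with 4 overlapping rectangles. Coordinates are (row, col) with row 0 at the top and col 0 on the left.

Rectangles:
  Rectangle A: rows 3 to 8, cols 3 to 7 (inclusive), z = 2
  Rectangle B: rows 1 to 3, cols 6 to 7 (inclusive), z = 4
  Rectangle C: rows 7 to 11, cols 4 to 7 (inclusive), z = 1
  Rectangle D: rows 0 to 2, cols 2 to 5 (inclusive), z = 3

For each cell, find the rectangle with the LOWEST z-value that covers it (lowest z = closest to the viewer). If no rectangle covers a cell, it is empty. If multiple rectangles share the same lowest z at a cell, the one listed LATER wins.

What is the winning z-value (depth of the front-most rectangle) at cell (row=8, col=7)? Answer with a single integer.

Answer: 1

Derivation:
Check cell (8,7):
  A: rows 3-8 cols 3-7 z=2 -> covers; best now A (z=2)
  B: rows 1-3 cols 6-7 -> outside (row miss)
  C: rows 7-11 cols 4-7 z=1 -> covers; best now C (z=1)
  D: rows 0-2 cols 2-5 -> outside (row miss)
Winner: C at z=1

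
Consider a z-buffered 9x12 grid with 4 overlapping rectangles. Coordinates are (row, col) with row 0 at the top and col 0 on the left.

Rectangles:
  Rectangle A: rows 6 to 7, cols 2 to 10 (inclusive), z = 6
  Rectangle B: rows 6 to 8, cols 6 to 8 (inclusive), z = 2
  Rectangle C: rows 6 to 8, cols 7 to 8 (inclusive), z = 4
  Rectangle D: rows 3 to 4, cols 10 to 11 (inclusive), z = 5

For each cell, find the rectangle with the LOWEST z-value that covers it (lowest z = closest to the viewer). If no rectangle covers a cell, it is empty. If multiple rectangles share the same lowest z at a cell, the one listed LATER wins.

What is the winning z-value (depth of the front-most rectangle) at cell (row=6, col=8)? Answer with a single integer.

Check cell (6,8):
  A: rows 6-7 cols 2-10 z=6 -> covers; best now A (z=6)
  B: rows 6-8 cols 6-8 z=2 -> covers; best now B (z=2)
  C: rows 6-8 cols 7-8 z=4 -> covers; best now B (z=2)
  D: rows 3-4 cols 10-11 -> outside (row miss)
Winner: B at z=2

Answer: 2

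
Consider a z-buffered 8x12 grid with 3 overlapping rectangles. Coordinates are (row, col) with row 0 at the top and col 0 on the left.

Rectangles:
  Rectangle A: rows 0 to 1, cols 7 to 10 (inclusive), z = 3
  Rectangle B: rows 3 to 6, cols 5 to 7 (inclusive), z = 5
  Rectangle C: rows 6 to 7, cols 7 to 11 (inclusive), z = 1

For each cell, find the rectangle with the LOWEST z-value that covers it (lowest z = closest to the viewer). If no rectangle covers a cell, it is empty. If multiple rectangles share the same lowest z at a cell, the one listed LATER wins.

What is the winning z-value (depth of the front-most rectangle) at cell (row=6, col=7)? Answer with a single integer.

Check cell (6,7):
  A: rows 0-1 cols 7-10 -> outside (row miss)
  B: rows 3-6 cols 5-7 z=5 -> covers; best now B (z=5)
  C: rows 6-7 cols 7-11 z=1 -> covers; best now C (z=1)
Winner: C at z=1

Answer: 1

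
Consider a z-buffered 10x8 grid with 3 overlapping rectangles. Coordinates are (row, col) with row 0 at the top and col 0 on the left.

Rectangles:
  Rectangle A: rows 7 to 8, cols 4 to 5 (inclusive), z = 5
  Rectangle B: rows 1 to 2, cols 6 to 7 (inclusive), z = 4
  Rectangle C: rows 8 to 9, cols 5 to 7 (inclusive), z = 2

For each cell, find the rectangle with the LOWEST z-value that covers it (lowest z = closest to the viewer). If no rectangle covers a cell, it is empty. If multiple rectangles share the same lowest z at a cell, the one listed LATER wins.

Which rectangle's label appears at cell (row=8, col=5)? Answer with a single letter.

Check cell (8,5):
  A: rows 7-8 cols 4-5 z=5 -> covers; best now A (z=5)
  B: rows 1-2 cols 6-7 -> outside (row miss)
  C: rows 8-9 cols 5-7 z=2 -> covers; best now C (z=2)
Winner: C at z=2

Answer: C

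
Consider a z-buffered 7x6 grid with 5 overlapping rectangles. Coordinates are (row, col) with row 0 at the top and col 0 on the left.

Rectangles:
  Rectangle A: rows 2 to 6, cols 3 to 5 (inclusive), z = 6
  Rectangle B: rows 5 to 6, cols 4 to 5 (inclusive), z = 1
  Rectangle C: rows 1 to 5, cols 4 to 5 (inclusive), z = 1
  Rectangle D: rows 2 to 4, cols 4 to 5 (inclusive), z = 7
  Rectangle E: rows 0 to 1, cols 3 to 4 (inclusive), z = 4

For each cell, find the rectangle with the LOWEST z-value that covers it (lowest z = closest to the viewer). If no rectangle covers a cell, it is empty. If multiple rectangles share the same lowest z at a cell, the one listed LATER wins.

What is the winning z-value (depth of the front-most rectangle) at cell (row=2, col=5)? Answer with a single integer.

Check cell (2,5):
  A: rows 2-6 cols 3-5 z=6 -> covers; best now A (z=6)
  B: rows 5-6 cols 4-5 -> outside (row miss)
  C: rows 1-5 cols 4-5 z=1 -> covers; best now C (z=1)
  D: rows 2-4 cols 4-5 z=7 -> covers; best now C (z=1)
  E: rows 0-1 cols 3-4 -> outside (row miss)
Winner: C at z=1

Answer: 1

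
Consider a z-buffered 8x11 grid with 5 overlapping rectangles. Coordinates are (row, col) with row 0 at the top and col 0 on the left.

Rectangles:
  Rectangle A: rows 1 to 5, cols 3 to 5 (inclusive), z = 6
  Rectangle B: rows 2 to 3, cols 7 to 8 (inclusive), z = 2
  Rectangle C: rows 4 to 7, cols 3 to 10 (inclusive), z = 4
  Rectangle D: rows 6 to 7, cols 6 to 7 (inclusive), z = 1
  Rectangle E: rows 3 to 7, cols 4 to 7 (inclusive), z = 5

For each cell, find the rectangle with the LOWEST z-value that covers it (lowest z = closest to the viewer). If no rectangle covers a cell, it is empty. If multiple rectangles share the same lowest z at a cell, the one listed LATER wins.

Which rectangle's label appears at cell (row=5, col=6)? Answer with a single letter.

Answer: C

Derivation:
Check cell (5,6):
  A: rows 1-5 cols 3-5 -> outside (col miss)
  B: rows 2-3 cols 7-8 -> outside (row miss)
  C: rows 4-7 cols 3-10 z=4 -> covers; best now C (z=4)
  D: rows 6-7 cols 6-7 -> outside (row miss)
  E: rows 3-7 cols 4-7 z=5 -> covers; best now C (z=4)
Winner: C at z=4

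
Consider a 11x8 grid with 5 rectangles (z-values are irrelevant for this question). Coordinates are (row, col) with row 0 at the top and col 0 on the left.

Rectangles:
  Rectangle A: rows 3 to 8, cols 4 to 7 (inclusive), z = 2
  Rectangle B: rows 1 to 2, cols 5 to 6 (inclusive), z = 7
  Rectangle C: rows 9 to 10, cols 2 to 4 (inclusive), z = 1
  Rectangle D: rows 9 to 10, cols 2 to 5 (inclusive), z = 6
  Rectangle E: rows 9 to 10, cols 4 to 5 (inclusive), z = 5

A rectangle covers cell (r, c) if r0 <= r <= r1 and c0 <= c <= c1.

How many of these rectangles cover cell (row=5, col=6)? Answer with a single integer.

Check cell (5,6):
  A: rows 3-8 cols 4-7 -> covers
  B: rows 1-2 cols 5-6 -> outside (row miss)
  C: rows 9-10 cols 2-4 -> outside (row miss)
  D: rows 9-10 cols 2-5 -> outside (row miss)
  E: rows 9-10 cols 4-5 -> outside (row miss)
Count covering = 1

Answer: 1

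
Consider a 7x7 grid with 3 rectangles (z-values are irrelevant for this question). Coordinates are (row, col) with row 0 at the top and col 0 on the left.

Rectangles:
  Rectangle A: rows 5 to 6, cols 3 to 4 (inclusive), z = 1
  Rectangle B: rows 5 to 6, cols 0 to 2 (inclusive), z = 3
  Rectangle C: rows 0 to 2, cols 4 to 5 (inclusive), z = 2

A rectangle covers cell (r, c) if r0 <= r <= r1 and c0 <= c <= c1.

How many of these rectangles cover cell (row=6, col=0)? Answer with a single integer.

Answer: 1

Derivation:
Check cell (6,0):
  A: rows 5-6 cols 3-4 -> outside (col miss)
  B: rows 5-6 cols 0-2 -> covers
  C: rows 0-2 cols 4-5 -> outside (row miss)
Count covering = 1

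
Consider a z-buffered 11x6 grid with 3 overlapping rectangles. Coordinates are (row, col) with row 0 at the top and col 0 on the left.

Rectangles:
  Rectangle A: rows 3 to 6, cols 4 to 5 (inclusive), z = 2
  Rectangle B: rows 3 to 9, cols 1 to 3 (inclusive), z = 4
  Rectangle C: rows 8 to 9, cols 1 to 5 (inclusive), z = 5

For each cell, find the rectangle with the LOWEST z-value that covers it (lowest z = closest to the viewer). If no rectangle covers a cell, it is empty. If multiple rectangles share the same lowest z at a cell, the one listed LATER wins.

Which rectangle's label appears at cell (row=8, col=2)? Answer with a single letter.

Check cell (8,2):
  A: rows 3-6 cols 4-5 -> outside (row miss)
  B: rows 3-9 cols 1-3 z=4 -> covers; best now B (z=4)
  C: rows 8-9 cols 1-5 z=5 -> covers; best now B (z=4)
Winner: B at z=4

Answer: B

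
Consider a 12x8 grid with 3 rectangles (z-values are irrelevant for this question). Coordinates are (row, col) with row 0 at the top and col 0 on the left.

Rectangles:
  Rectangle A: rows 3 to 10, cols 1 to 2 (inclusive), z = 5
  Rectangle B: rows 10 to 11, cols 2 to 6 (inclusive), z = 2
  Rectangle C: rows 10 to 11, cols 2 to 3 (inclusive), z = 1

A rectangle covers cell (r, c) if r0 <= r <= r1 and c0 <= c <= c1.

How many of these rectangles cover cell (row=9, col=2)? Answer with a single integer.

Check cell (9,2):
  A: rows 3-10 cols 1-2 -> covers
  B: rows 10-11 cols 2-6 -> outside (row miss)
  C: rows 10-11 cols 2-3 -> outside (row miss)
Count covering = 1

Answer: 1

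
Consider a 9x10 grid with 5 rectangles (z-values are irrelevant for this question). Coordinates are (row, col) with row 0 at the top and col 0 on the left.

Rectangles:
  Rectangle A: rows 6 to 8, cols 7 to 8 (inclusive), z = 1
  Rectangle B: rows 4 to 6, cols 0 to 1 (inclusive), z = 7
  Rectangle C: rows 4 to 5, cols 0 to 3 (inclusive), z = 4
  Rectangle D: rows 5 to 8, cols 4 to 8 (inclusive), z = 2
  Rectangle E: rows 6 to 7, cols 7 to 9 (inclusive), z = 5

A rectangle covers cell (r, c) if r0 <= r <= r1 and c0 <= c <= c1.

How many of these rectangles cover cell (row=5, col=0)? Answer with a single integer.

Check cell (5,0):
  A: rows 6-8 cols 7-8 -> outside (row miss)
  B: rows 4-6 cols 0-1 -> covers
  C: rows 4-5 cols 0-3 -> covers
  D: rows 5-8 cols 4-8 -> outside (col miss)
  E: rows 6-7 cols 7-9 -> outside (row miss)
Count covering = 2

Answer: 2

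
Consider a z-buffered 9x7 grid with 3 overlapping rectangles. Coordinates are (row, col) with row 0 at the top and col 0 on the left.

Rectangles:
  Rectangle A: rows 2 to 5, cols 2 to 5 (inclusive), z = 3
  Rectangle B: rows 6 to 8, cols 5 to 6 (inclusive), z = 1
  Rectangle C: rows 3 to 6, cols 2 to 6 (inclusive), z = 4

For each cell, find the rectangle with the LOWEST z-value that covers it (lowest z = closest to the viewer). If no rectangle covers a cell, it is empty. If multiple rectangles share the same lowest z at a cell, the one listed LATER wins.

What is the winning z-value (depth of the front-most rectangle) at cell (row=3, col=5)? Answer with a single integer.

Answer: 3

Derivation:
Check cell (3,5):
  A: rows 2-5 cols 2-5 z=3 -> covers; best now A (z=3)
  B: rows 6-8 cols 5-6 -> outside (row miss)
  C: rows 3-6 cols 2-6 z=4 -> covers; best now A (z=3)
Winner: A at z=3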